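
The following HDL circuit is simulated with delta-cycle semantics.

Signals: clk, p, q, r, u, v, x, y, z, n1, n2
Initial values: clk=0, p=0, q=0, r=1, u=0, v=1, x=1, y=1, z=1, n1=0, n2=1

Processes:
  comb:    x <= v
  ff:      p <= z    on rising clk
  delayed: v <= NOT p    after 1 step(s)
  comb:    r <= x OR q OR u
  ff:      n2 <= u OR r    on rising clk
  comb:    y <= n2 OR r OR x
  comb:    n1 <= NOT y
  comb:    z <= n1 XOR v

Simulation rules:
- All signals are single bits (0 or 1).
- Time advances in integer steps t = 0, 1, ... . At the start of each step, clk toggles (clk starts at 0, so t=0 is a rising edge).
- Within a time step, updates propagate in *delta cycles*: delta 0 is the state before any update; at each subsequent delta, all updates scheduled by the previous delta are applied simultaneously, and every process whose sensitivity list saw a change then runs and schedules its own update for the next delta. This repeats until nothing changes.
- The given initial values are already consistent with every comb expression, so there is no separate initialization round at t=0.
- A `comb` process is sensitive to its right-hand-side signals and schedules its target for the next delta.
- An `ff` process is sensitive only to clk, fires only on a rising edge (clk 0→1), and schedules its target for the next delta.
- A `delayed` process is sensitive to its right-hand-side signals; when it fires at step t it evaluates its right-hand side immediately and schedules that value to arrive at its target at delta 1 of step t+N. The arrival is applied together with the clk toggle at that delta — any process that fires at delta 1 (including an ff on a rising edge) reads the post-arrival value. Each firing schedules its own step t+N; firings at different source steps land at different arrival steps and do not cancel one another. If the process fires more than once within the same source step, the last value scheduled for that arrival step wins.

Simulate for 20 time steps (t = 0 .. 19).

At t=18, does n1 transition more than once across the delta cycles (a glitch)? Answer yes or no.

no

t0.Δ0 z=1 clk=0 n2=1 q=0 p=0 y=1 r=1 v=1 u=0 n1=0 x=1
t0.Δ1 z=1 clk=1 n2=1 q=0 p=0 y=1 r=1 v=1 u=0 n1=0 x=1
t0.Δ2 z=1 clk=1 n2=1 q=0 p=1 y=1 r=1 v=1 u=0 n1=0 x=1
t1.Δ0 z=1 clk=1 n2=1 q=0 p=1 y=1 r=1 v=1 u=0 n1=0 x=1
t1.Δ1 z=1 clk=0 n2=1 q=0 p=1 y=1 r=1 v=0 u=0 n1=0 x=1
t1.Δ2 z=0 clk=0 n2=1 q=0 p=1 y=1 r=1 v=0 u=0 n1=0 x=0
t1.Δ3 z=0 clk=0 n2=1 q=0 p=1 y=1 r=0 v=0 u=0 n1=0 x=0
t2.Δ0 z=0 clk=0 n2=1 q=0 p=1 y=1 r=0 v=0 u=0 n1=0 x=0
t2.Δ1 z=0 clk=1 n2=1 q=0 p=1 y=1 r=0 v=0 u=0 n1=0 x=0
t2.Δ2 z=0 clk=1 n2=0 q=0 p=0 y=1 r=0 v=0 u=0 n1=0 x=0
t2.Δ3 z=0 clk=1 n2=0 q=0 p=0 y=0 r=0 v=0 u=0 n1=0 x=0
t2.Δ4 z=0 clk=1 n2=0 q=0 p=0 y=0 r=0 v=0 u=0 n1=1 x=0
t2.Δ5 z=1 clk=1 n2=0 q=0 p=0 y=0 r=0 v=0 u=0 n1=1 x=0
t3.Δ0 z=1 clk=1 n2=0 q=0 p=0 y=0 r=0 v=0 u=0 n1=1 x=0
t3.Δ1 z=1 clk=0 n2=0 q=0 p=0 y=0 r=0 v=1 u=0 n1=1 x=0
t3.Δ2 z=0 clk=0 n2=0 q=0 p=0 y=0 r=0 v=1 u=0 n1=1 x=1
t3.Δ3 z=0 clk=0 n2=0 q=0 p=0 y=1 r=1 v=1 u=0 n1=1 x=1
t3.Δ4 z=0 clk=0 n2=0 q=0 p=0 y=1 r=1 v=1 u=0 n1=0 x=1
t3.Δ5 z=1 clk=0 n2=0 q=0 p=0 y=1 r=1 v=1 u=0 n1=0 x=1
t4.Δ0 z=1 clk=0 n2=0 q=0 p=0 y=1 r=1 v=1 u=0 n1=0 x=1
t4.Δ1 z=1 clk=1 n2=0 q=0 p=0 y=1 r=1 v=1 u=0 n1=0 x=1
t4.Δ2 z=1 clk=1 n2=1 q=0 p=1 y=1 r=1 v=1 u=0 n1=0 x=1
t5.Δ0 z=1 clk=1 n2=1 q=0 p=1 y=1 r=1 v=1 u=0 n1=0 x=1
t5.Δ1 z=1 clk=0 n2=1 q=0 p=1 y=1 r=1 v=0 u=0 n1=0 x=1
t5.Δ2 z=0 clk=0 n2=1 q=0 p=1 y=1 r=1 v=0 u=0 n1=0 x=0
t5.Δ3 z=0 clk=0 n2=1 q=0 p=1 y=1 r=0 v=0 u=0 n1=0 x=0
t6.Δ0 z=0 clk=0 n2=1 q=0 p=1 y=1 r=0 v=0 u=0 n1=0 x=0
t6.Δ1 z=0 clk=1 n2=1 q=0 p=1 y=1 r=0 v=0 u=0 n1=0 x=0
t6.Δ2 z=0 clk=1 n2=0 q=0 p=0 y=1 r=0 v=0 u=0 n1=0 x=0
t6.Δ3 z=0 clk=1 n2=0 q=0 p=0 y=0 r=0 v=0 u=0 n1=0 x=0
t6.Δ4 z=0 clk=1 n2=0 q=0 p=0 y=0 r=0 v=0 u=0 n1=1 x=0
t6.Δ5 z=1 clk=1 n2=0 q=0 p=0 y=0 r=0 v=0 u=0 n1=1 x=0
t7.Δ0 z=1 clk=1 n2=0 q=0 p=0 y=0 r=0 v=0 u=0 n1=1 x=0
t7.Δ1 z=1 clk=0 n2=0 q=0 p=0 y=0 r=0 v=1 u=0 n1=1 x=0
t7.Δ2 z=0 clk=0 n2=0 q=0 p=0 y=0 r=0 v=1 u=0 n1=1 x=1
t7.Δ3 z=0 clk=0 n2=0 q=0 p=0 y=1 r=1 v=1 u=0 n1=1 x=1
t7.Δ4 z=0 clk=0 n2=0 q=0 p=0 y=1 r=1 v=1 u=0 n1=0 x=1
t7.Δ5 z=1 clk=0 n2=0 q=0 p=0 y=1 r=1 v=1 u=0 n1=0 x=1
t8.Δ0 z=1 clk=0 n2=0 q=0 p=0 y=1 r=1 v=1 u=0 n1=0 x=1
t8.Δ1 z=1 clk=1 n2=0 q=0 p=0 y=1 r=1 v=1 u=0 n1=0 x=1
t8.Δ2 z=1 clk=1 n2=1 q=0 p=1 y=1 r=1 v=1 u=0 n1=0 x=1
t9.Δ0 z=1 clk=1 n2=1 q=0 p=1 y=1 r=1 v=1 u=0 n1=0 x=1
t9.Δ1 z=1 clk=0 n2=1 q=0 p=1 y=1 r=1 v=0 u=0 n1=0 x=1
t9.Δ2 z=0 clk=0 n2=1 q=0 p=1 y=1 r=1 v=0 u=0 n1=0 x=0
t9.Δ3 z=0 clk=0 n2=1 q=0 p=1 y=1 r=0 v=0 u=0 n1=0 x=0
t10.Δ0 z=0 clk=0 n2=1 q=0 p=1 y=1 r=0 v=0 u=0 n1=0 x=0
t10.Δ1 z=0 clk=1 n2=1 q=0 p=1 y=1 r=0 v=0 u=0 n1=0 x=0
t10.Δ2 z=0 clk=1 n2=0 q=0 p=0 y=1 r=0 v=0 u=0 n1=0 x=0
t10.Δ3 z=0 clk=1 n2=0 q=0 p=0 y=0 r=0 v=0 u=0 n1=0 x=0
t10.Δ4 z=0 clk=1 n2=0 q=0 p=0 y=0 r=0 v=0 u=0 n1=1 x=0
t10.Δ5 z=1 clk=1 n2=0 q=0 p=0 y=0 r=0 v=0 u=0 n1=1 x=0
t11.Δ0 z=1 clk=1 n2=0 q=0 p=0 y=0 r=0 v=0 u=0 n1=1 x=0
t11.Δ1 z=1 clk=0 n2=0 q=0 p=0 y=0 r=0 v=1 u=0 n1=1 x=0
t11.Δ2 z=0 clk=0 n2=0 q=0 p=0 y=0 r=0 v=1 u=0 n1=1 x=1
t11.Δ3 z=0 clk=0 n2=0 q=0 p=0 y=1 r=1 v=1 u=0 n1=1 x=1
t11.Δ4 z=0 clk=0 n2=0 q=0 p=0 y=1 r=1 v=1 u=0 n1=0 x=1
t11.Δ5 z=1 clk=0 n2=0 q=0 p=0 y=1 r=1 v=1 u=0 n1=0 x=1
t12.Δ0 z=1 clk=0 n2=0 q=0 p=0 y=1 r=1 v=1 u=0 n1=0 x=1
t12.Δ1 z=1 clk=1 n2=0 q=0 p=0 y=1 r=1 v=1 u=0 n1=0 x=1
t12.Δ2 z=1 clk=1 n2=1 q=0 p=1 y=1 r=1 v=1 u=0 n1=0 x=1
t13.Δ0 z=1 clk=1 n2=1 q=0 p=1 y=1 r=1 v=1 u=0 n1=0 x=1
t13.Δ1 z=1 clk=0 n2=1 q=0 p=1 y=1 r=1 v=0 u=0 n1=0 x=1
t13.Δ2 z=0 clk=0 n2=1 q=0 p=1 y=1 r=1 v=0 u=0 n1=0 x=0
t13.Δ3 z=0 clk=0 n2=1 q=0 p=1 y=1 r=0 v=0 u=0 n1=0 x=0
t14.Δ0 z=0 clk=0 n2=1 q=0 p=1 y=1 r=0 v=0 u=0 n1=0 x=0
t14.Δ1 z=0 clk=1 n2=1 q=0 p=1 y=1 r=0 v=0 u=0 n1=0 x=0
t14.Δ2 z=0 clk=1 n2=0 q=0 p=0 y=1 r=0 v=0 u=0 n1=0 x=0
t14.Δ3 z=0 clk=1 n2=0 q=0 p=0 y=0 r=0 v=0 u=0 n1=0 x=0
t14.Δ4 z=0 clk=1 n2=0 q=0 p=0 y=0 r=0 v=0 u=0 n1=1 x=0
t14.Δ5 z=1 clk=1 n2=0 q=0 p=0 y=0 r=0 v=0 u=0 n1=1 x=0
t15.Δ0 z=1 clk=1 n2=0 q=0 p=0 y=0 r=0 v=0 u=0 n1=1 x=0
t15.Δ1 z=1 clk=0 n2=0 q=0 p=0 y=0 r=0 v=1 u=0 n1=1 x=0
t15.Δ2 z=0 clk=0 n2=0 q=0 p=0 y=0 r=0 v=1 u=0 n1=1 x=1
t15.Δ3 z=0 clk=0 n2=0 q=0 p=0 y=1 r=1 v=1 u=0 n1=1 x=1
t15.Δ4 z=0 clk=0 n2=0 q=0 p=0 y=1 r=1 v=1 u=0 n1=0 x=1
t15.Δ5 z=1 clk=0 n2=0 q=0 p=0 y=1 r=1 v=1 u=0 n1=0 x=1
t16.Δ0 z=1 clk=0 n2=0 q=0 p=0 y=1 r=1 v=1 u=0 n1=0 x=1
t16.Δ1 z=1 clk=1 n2=0 q=0 p=0 y=1 r=1 v=1 u=0 n1=0 x=1
t16.Δ2 z=1 clk=1 n2=1 q=0 p=1 y=1 r=1 v=1 u=0 n1=0 x=1
t17.Δ0 z=1 clk=1 n2=1 q=0 p=1 y=1 r=1 v=1 u=0 n1=0 x=1
t17.Δ1 z=1 clk=0 n2=1 q=0 p=1 y=1 r=1 v=0 u=0 n1=0 x=1
t17.Δ2 z=0 clk=0 n2=1 q=0 p=1 y=1 r=1 v=0 u=0 n1=0 x=0
t17.Δ3 z=0 clk=0 n2=1 q=0 p=1 y=1 r=0 v=0 u=0 n1=0 x=0
t18.Δ0 z=0 clk=0 n2=1 q=0 p=1 y=1 r=0 v=0 u=0 n1=0 x=0
t18.Δ1 z=0 clk=1 n2=1 q=0 p=1 y=1 r=0 v=0 u=0 n1=0 x=0
t18.Δ2 z=0 clk=1 n2=0 q=0 p=0 y=1 r=0 v=0 u=0 n1=0 x=0
t18.Δ3 z=0 clk=1 n2=0 q=0 p=0 y=0 r=0 v=0 u=0 n1=0 x=0
t18.Δ4 z=0 clk=1 n2=0 q=0 p=0 y=0 r=0 v=0 u=0 n1=1 x=0
t18.Δ5 z=1 clk=1 n2=0 q=0 p=0 y=0 r=0 v=0 u=0 n1=1 x=0
t19.Δ0 z=1 clk=1 n2=0 q=0 p=0 y=0 r=0 v=0 u=0 n1=1 x=0
t19.Δ1 z=1 clk=0 n2=0 q=0 p=0 y=0 r=0 v=1 u=0 n1=1 x=0
t19.Δ2 z=0 clk=0 n2=0 q=0 p=0 y=0 r=0 v=1 u=0 n1=1 x=1
t19.Δ3 z=0 clk=0 n2=0 q=0 p=0 y=1 r=1 v=1 u=0 n1=1 x=1
t19.Δ4 z=0 clk=0 n2=0 q=0 p=0 y=1 r=1 v=1 u=0 n1=0 x=1
t19.Δ5 z=1 clk=0 n2=0 q=0 p=0 y=1 r=1 v=1 u=0 n1=0 x=1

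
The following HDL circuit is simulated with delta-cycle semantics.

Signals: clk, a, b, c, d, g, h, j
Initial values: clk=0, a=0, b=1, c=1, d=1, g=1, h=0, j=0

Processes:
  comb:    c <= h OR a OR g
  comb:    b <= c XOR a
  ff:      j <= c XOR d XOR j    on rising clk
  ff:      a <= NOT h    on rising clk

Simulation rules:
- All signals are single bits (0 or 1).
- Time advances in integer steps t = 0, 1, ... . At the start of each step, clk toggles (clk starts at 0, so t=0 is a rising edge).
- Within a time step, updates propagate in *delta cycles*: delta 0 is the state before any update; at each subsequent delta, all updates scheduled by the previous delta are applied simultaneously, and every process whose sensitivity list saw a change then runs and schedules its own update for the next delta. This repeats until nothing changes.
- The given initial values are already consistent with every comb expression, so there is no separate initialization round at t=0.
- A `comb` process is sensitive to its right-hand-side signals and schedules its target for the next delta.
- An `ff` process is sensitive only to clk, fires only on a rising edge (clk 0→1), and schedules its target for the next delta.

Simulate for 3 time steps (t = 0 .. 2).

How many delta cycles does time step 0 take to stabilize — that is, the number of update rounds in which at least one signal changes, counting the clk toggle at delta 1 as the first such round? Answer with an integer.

3

t=0 Δ0: g=1 d=1 b=1 a=0 c=1 h=0 j=0 clk=0
  Δ1: clk:0→1
  Δ2: a:0→1
  Δ3: b:1→0
  (3Δ to stable)
t=1 Δ0: g=1 d=1 b=0 a=1 c=1 h=0 j=0 clk=1
  Δ1: clk:1→0
  (1Δ to stable)
t=2 Δ0: g=1 d=1 b=0 a=1 c=1 h=0 j=0 clk=0
  Δ1: clk:0→1
  (1Δ to stable)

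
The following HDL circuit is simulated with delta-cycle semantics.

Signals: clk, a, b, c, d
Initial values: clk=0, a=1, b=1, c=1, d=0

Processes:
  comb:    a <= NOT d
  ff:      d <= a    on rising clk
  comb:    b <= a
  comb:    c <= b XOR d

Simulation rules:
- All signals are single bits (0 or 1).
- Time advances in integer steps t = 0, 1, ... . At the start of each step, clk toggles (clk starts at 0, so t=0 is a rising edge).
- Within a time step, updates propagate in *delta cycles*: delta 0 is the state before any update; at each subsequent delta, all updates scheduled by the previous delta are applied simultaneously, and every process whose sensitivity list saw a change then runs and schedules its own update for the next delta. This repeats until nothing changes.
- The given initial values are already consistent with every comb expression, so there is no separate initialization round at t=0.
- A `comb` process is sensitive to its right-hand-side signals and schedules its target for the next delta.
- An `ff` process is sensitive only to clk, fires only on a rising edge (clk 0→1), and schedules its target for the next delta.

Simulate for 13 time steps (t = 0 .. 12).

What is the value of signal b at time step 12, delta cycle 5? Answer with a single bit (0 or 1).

t0.Δ0 b=1 c=1 clk=0 d=0 a=1
t0.Δ1 b=1 c=1 clk=1 d=0 a=1
t0.Δ2 b=1 c=1 clk=1 d=1 a=1
t0.Δ3 b=1 c=0 clk=1 d=1 a=0
t0.Δ4 b=0 c=0 clk=1 d=1 a=0
t0.Δ5 b=0 c=1 clk=1 d=1 a=0
t1.Δ0 b=0 c=1 clk=1 d=1 a=0
t1.Δ1 b=0 c=1 clk=0 d=1 a=0
t2.Δ0 b=0 c=1 clk=0 d=1 a=0
t2.Δ1 b=0 c=1 clk=1 d=1 a=0
t2.Δ2 b=0 c=1 clk=1 d=0 a=0
t2.Δ3 b=0 c=0 clk=1 d=0 a=1
t2.Δ4 b=1 c=0 clk=1 d=0 a=1
t2.Δ5 b=1 c=1 clk=1 d=0 a=1
t3.Δ0 b=1 c=1 clk=1 d=0 a=1
t3.Δ1 b=1 c=1 clk=0 d=0 a=1
t4.Δ0 b=1 c=1 clk=0 d=0 a=1
t4.Δ1 b=1 c=1 clk=1 d=0 a=1
t4.Δ2 b=1 c=1 clk=1 d=1 a=1
t4.Δ3 b=1 c=0 clk=1 d=1 a=0
t4.Δ4 b=0 c=0 clk=1 d=1 a=0
t4.Δ5 b=0 c=1 clk=1 d=1 a=0
t5.Δ0 b=0 c=1 clk=1 d=1 a=0
t5.Δ1 b=0 c=1 clk=0 d=1 a=0
t6.Δ0 b=0 c=1 clk=0 d=1 a=0
t6.Δ1 b=0 c=1 clk=1 d=1 a=0
t6.Δ2 b=0 c=1 clk=1 d=0 a=0
t6.Δ3 b=0 c=0 clk=1 d=0 a=1
t6.Δ4 b=1 c=0 clk=1 d=0 a=1
t6.Δ5 b=1 c=1 clk=1 d=0 a=1
t7.Δ0 b=1 c=1 clk=1 d=0 a=1
t7.Δ1 b=1 c=1 clk=0 d=0 a=1
t8.Δ0 b=1 c=1 clk=0 d=0 a=1
t8.Δ1 b=1 c=1 clk=1 d=0 a=1
t8.Δ2 b=1 c=1 clk=1 d=1 a=1
t8.Δ3 b=1 c=0 clk=1 d=1 a=0
t8.Δ4 b=0 c=0 clk=1 d=1 a=0
t8.Δ5 b=0 c=1 clk=1 d=1 a=0
t9.Δ0 b=0 c=1 clk=1 d=1 a=0
t9.Δ1 b=0 c=1 clk=0 d=1 a=0
t10.Δ0 b=0 c=1 clk=0 d=1 a=0
t10.Δ1 b=0 c=1 clk=1 d=1 a=0
t10.Δ2 b=0 c=1 clk=1 d=0 a=0
t10.Δ3 b=0 c=0 clk=1 d=0 a=1
t10.Δ4 b=1 c=0 clk=1 d=0 a=1
t10.Δ5 b=1 c=1 clk=1 d=0 a=1
t11.Δ0 b=1 c=1 clk=1 d=0 a=1
t11.Δ1 b=1 c=1 clk=0 d=0 a=1
t12.Δ0 b=1 c=1 clk=0 d=0 a=1
t12.Δ1 b=1 c=1 clk=1 d=0 a=1
t12.Δ2 b=1 c=1 clk=1 d=1 a=1
t12.Δ3 b=1 c=0 clk=1 d=1 a=0
t12.Δ4 b=0 c=0 clk=1 d=1 a=0
t12.Δ5 b=0 c=1 clk=1 d=1 a=0

0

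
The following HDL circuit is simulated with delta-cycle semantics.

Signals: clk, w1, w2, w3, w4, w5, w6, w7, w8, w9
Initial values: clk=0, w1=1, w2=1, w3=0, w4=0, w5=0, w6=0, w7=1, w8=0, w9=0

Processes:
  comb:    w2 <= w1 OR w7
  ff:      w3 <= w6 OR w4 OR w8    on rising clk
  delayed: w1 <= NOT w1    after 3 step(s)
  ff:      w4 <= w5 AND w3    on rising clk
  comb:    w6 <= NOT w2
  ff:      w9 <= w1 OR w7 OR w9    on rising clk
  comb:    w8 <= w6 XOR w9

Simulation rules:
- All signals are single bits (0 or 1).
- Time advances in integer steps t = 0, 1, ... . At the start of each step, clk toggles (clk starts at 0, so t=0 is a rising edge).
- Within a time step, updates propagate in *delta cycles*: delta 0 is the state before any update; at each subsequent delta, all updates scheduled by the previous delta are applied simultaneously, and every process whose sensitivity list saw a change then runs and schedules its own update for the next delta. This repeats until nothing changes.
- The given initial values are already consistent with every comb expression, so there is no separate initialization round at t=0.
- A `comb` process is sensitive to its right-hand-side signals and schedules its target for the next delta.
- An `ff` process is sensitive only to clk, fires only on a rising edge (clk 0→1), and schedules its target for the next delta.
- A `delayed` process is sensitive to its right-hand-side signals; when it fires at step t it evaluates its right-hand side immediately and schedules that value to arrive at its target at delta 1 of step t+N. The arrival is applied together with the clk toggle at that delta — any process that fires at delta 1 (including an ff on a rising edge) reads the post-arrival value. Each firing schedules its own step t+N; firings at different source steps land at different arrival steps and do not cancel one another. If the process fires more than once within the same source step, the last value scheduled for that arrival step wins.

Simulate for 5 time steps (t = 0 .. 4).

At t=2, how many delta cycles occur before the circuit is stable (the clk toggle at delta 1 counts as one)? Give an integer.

t=0 Δ0: w7=1 w2=1 w9=0 clk=0 w5=0 w6=0 w3=0 w8=0 w4=0 w1=1
  Δ1: clk:0→1
  Δ2: w9:0→1
  Δ3: w8:0→1
  (3Δ to stable)
t=1 Δ0: w7=1 w2=1 w9=1 clk=1 w5=0 w6=0 w3=0 w8=1 w4=0 w1=1
  Δ1: clk:1→0
  (1Δ to stable)
t=2 Δ0: w7=1 w2=1 w9=1 clk=0 w5=0 w6=0 w3=0 w8=1 w4=0 w1=1
  Δ1: clk:0→1
  Δ2: w3:0→1
  (2Δ to stable)
t=3 Δ0: w7=1 w2=1 w9=1 clk=1 w5=0 w6=0 w3=1 w8=1 w4=0 w1=1
  Δ1: clk:1→0
  (1Δ to stable)
t=4 Δ0: w7=1 w2=1 w9=1 clk=0 w5=0 w6=0 w3=1 w8=1 w4=0 w1=1
  Δ1: clk:0→1
  (1Δ to stable)

2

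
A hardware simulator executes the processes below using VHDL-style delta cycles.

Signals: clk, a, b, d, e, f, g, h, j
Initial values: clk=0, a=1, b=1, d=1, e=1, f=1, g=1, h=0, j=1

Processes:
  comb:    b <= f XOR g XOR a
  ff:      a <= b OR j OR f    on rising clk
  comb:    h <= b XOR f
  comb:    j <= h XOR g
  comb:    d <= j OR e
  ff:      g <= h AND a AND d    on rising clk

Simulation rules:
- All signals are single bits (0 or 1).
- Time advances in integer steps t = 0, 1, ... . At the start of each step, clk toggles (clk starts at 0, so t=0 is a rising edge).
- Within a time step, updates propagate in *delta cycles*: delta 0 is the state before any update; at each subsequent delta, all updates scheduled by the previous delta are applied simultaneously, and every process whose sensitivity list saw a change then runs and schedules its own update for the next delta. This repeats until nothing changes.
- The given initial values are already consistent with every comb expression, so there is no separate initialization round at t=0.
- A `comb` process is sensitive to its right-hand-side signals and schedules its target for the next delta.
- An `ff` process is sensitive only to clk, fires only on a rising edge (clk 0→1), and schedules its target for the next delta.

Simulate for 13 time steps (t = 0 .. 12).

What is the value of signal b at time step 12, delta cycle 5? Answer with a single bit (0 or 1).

t=0 Δ0: j=1 f=1 g=1 d=1 clk=0 e=1 h=0 a=1 b=1
  Δ1: clk:0→1
  Δ2: g:1→0
  Δ3: j:1→0, b:1→0
  Δ4: h:0→1
  Δ5: j:0→1
  (5Δ to stable)
t=1 Δ0: j=1 f=1 g=0 d=1 clk=1 e=1 h=1 a=1 b=0
  Δ1: clk:1→0
  (1Δ to stable)
t=2 Δ0: j=1 f=1 g=0 d=1 clk=0 e=1 h=1 a=1 b=0
  Δ1: clk:0→1
  Δ2: g:0→1
  Δ3: j:1→0, b:0→1
  Δ4: h:1→0
  Δ5: j:0→1
  (5Δ to stable)
t=3 Δ0: j=1 f=1 g=1 d=1 clk=1 e=1 h=0 a=1 b=1
  Δ1: clk:1→0
  (1Δ to stable)
t=4 Δ0: j=1 f=1 g=1 d=1 clk=0 e=1 h=0 a=1 b=1
  Δ1: clk:0→1
  Δ2: g:1→0
  Δ3: j:1→0, b:1→0
  Δ4: h:0→1
  Δ5: j:0→1
  (5Δ to stable)
t=5 Δ0: j=1 f=1 g=0 d=1 clk=1 e=1 h=1 a=1 b=0
  Δ1: clk:1→0
  (1Δ to stable)
t=6 Δ0: j=1 f=1 g=0 d=1 clk=0 e=1 h=1 a=1 b=0
  Δ1: clk:0→1
  Δ2: g:0→1
  Δ3: j:1→0, b:0→1
  Δ4: h:1→0
  Δ5: j:0→1
  (5Δ to stable)
t=7 Δ0: j=1 f=1 g=1 d=1 clk=1 e=1 h=0 a=1 b=1
  Δ1: clk:1→0
  (1Δ to stable)
t=8 Δ0: j=1 f=1 g=1 d=1 clk=0 e=1 h=0 a=1 b=1
  Δ1: clk:0→1
  Δ2: g:1→0
  Δ3: j:1→0, b:1→0
  Δ4: h:0→1
  Δ5: j:0→1
  (5Δ to stable)
t=9 Δ0: j=1 f=1 g=0 d=1 clk=1 e=1 h=1 a=1 b=0
  Δ1: clk:1→0
  (1Δ to stable)
t=10 Δ0: j=1 f=1 g=0 d=1 clk=0 e=1 h=1 a=1 b=0
  Δ1: clk:0→1
  Δ2: g:0→1
  Δ3: j:1→0, b:0→1
  Δ4: h:1→0
  Δ5: j:0→1
  (5Δ to stable)
t=11 Δ0: j=1 f=1 g=1 d=1 clk=1 e=1 h=0 a=1 b=1
  Δ1: clk:1→0
  (1Δ to stable)
t=12 Δ0: j=1 f=1 g=1 d=1 clk=0 e=1 h=0 a=1 b=1
  Δ1: clk:0→1
  Δ2: g:1→0
  Δ3: j:1→0, b:1→0
  Δ4: h:0→1
  Δ5: j:0→1
  (5Δ to stable)

0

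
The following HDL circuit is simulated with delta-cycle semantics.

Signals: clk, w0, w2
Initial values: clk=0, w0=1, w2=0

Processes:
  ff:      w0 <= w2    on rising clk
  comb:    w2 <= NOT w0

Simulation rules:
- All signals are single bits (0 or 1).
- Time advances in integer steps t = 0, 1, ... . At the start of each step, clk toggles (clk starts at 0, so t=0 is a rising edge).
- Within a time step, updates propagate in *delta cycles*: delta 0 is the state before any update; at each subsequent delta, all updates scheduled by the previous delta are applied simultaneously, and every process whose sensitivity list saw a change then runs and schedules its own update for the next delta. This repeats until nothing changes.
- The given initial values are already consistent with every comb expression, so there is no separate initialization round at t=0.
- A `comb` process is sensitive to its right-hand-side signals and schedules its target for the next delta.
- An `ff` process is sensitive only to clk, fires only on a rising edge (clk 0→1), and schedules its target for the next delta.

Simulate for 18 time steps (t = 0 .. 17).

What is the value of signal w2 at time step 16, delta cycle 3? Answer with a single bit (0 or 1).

t0.Δ0 w2=0 w0=1 clk=0
t0.Δ1 w2=0 w0=1 clk=1
t0.Δ2 w2=0 w0=0 clk=1
t0.Δ3 w2=1 w0=0 clk=1
t1.Δ0 w2=1 w0=0 clk=1
t1.Δ1 w2=1 w0=0 clk=0
t2.Δ0 w2=1 w0=0 clk=0
t2.Δ1 w2=1 w0=0 clk=1
t2.Δ2 w2=1 w0=1 clk=1
t2.Δ3 w2=0 w0=1 clk=1
t3.Δ0 w2=0 w0=1 clk=1
t3.Δ1 w2=0 w0=1 clk=0
t4.Δ0 w2=0 w0=1 clk=0
t4.Δ1 w2=0 w0=1 clk=1
t4.Δ2 w2=0 w0=0 clk=1
t4.Δ3 w2=1 w0=0 clk=1
t5.Δ0 w2=1 w0=0 clk=1
t5.Δ1 w2=1 w0=0 clk=0
t6.Δ0 w2=1 w0=0 clk=0
t6.Δ1 w2=1 w0=0 clk=1
t6.Δ2 w2=1 w0=1 clk=1
t6.Δ3 w2=0 w0=1 clk=1
t7.Δ0 w2=0 w0=1 clk=1
t7.Δ1 w2=0 w0=1 clk=0
t8.Δ0 w2=0 w0=1 clk=0
t8.Δ1 w2=0 w0=1 clk=1
t8.Δ2 w2=0 w0=0 clk=1
t8.Δ3 w2=1 w0=0 clk=1
t9.Δ0 w2=1 w0=0 clk=1
t9.Δ1 w2=1 w0=0 clk=0
t10.Δ0 w2=1 w0=0 clk=0
t10.Δ1 w2=1 w0=0 clk=1
t10.Δ2 w2=1 w0=1 clk=1
t10.Δ3 w2=0 w0=1 clk=1
t11.Δ0 w2=0 w0=1 clk=1
t11.Δ1 w2=0 w0=1 clk=0
t12.Δ0 w2=0 w0=1 clk=0
t12.Δ1 w2=0 w0=1 clk=1
t12.Δ2 w2=0 w0=0 clk=1
t12.Δ3 w2=1 w0=0 clk=1
t13.Δ0 w2=1 w0=0 clk=1
t13.Δ1 w2=1 w0=0 clk=0
t14.Δ0 w2=1 w0=0 clk=0
t14.Δ1 w2=1 w0=0 clk=1
t14.Δ2 w2=1 w0=1 clk=1
t14.Δ3 w2=0 w0=1 clk=1
t15.Δ0 w2=0 w0=1 clk=1
t15.Δ1 w2=0 w0=1 clk=0
t16.Δ0 w2=0 w0=1 clk=0
t16.Δ1 w2=0 w0=1 clk=1
t16.Δ2 w2=0 w0=0 clk=1
t16.Δ3 w2=1 w0=0 clk=1
t17.Δ0 w2=1 w0=0 clk=1
t17.Δ1 w2=1 w0=0 clk=0

1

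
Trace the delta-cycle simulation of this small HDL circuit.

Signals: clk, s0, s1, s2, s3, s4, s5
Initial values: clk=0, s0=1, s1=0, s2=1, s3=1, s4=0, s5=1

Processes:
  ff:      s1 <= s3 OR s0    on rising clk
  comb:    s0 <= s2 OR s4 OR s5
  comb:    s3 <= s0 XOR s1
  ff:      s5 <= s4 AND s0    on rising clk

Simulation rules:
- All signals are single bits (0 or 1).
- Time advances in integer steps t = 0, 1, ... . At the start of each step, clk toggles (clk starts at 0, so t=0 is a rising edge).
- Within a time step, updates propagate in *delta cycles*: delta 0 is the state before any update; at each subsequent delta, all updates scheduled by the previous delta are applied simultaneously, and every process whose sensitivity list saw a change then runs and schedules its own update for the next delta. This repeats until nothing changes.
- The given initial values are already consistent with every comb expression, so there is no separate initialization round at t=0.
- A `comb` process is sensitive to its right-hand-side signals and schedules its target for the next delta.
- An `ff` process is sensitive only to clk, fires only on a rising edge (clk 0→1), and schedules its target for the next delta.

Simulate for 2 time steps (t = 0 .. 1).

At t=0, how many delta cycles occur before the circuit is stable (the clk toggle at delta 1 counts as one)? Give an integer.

[bits: clk,s5,s2,s4,s0,s3,s1]
t=0: Δ0=0110110 Δ1=1110110 Δ2=1010111 Δ3=1010101 | 3Δ
t=1: Δ0=1010101 Δ1=0010101 | 1Δ

3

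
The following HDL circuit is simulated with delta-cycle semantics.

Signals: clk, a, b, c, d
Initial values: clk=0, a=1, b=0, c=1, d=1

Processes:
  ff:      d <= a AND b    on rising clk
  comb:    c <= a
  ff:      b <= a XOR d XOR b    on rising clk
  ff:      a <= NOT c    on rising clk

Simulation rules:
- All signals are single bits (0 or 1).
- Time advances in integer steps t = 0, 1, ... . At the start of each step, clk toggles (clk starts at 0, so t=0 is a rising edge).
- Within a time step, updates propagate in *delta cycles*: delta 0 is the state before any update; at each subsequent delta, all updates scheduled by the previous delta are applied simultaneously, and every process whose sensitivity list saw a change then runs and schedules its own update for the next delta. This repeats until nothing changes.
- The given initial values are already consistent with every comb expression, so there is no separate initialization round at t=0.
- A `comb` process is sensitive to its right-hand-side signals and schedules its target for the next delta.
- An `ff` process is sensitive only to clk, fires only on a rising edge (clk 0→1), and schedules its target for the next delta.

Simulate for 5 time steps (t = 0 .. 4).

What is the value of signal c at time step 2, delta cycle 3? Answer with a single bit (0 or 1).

1

t=0 Δ0: a=1 b=0 c=1 clk=0 d=1
  Δ1: clk:0→1
  Δ2: a:1→0, d:1→0
  Δ3: c:1→0
  (3Δ to stable)
t=1 Δ0: a=0 b=0 c=0 clk=1 d=0
  Δ1: clk:1→0
  (1Δ to stable)
t=2 Δ0: a=0 b=0 c=0 clk=0 d=0
  Δ1: clk:0→1
  Δ2: a:0→1
  Δ3: c:0→1
  (3Δ to stable)
t=3 Δ0: a=1 b=0 c=1 clk=1 d=0
  Δ1: clk:1→0
  (1Δ to stable)
t=4 Δ0: a=1 b=0 c=1 clk=0 d=0
  Δ1: clk:0→1
  Δ2: a:1→0, b:0→1
  Δ3: c:1→0
  (3Δ to stable)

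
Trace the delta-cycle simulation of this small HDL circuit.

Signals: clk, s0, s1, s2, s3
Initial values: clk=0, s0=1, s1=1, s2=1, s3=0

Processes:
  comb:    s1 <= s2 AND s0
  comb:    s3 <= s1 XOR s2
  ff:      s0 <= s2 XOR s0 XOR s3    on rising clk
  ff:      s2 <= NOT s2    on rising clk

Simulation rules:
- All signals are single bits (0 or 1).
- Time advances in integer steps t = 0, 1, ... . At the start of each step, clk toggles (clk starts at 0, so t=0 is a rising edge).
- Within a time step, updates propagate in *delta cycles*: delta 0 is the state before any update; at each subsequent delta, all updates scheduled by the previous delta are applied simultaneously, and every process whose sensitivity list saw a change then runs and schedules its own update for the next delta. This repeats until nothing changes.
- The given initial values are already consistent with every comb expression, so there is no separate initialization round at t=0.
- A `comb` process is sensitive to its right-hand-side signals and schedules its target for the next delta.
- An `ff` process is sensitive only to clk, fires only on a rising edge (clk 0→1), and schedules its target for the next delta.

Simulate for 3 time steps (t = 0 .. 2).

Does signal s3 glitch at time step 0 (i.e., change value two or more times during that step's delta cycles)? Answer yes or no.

yes

[bits: s2,clk,s1,s3,s0]
t=0: Δ0=10101 Δ1=11101 Δ2=01100 Δ3=01010 Δ4=01000 | 4Δ
t=1: Δ0=01000 Δ1=00000 | 1Δ
t=2: Δ0=00000 Δ1=01000 Δ2=11000 Δ3=11010 | 3Δ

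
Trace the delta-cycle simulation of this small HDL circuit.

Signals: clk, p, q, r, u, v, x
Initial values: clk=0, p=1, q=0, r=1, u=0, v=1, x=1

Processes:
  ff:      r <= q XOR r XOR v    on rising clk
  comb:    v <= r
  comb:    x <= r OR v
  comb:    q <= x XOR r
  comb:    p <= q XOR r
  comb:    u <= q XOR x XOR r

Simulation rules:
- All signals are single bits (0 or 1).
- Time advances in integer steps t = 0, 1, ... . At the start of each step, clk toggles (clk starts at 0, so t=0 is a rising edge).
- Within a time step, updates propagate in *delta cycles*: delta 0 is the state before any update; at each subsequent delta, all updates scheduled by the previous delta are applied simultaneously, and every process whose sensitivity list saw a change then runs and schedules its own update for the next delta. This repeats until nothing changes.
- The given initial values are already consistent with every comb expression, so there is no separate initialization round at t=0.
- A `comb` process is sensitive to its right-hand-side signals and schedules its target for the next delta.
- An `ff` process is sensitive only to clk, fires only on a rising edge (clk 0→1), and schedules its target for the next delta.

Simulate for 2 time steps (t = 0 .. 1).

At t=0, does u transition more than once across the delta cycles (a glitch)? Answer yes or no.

t0.Δ0 q=0 x=1 u=0 clk=0 v=1 r=1 p=1
t0.Δ1 q=0 x=1 u=0 clk=1 v=1 r=1 p=1
t0.Δ2 q=0 x=1 u=0 clk=1 v=1 r=0 p=1
t0.Δ3 q=1 x=1 u=1 clk=1 v=0 r=0 p=0
t0.Δ4 q=1 x=0 u=0 clk=1 v=0 r=0 p=1
t0.Δ5 q=0 x=0 u=1 clk=1 v=0 r=0 p=1
t0.Δ6 q=0 x=0 u=0 clk=1 v=0 r=0 p=0
t1.Δ0 q=0 x=0 u=0 clk=1 v=0 r=0 p=0
t1.Δ1 q=0 x=0 u=0 clk=0 v=0 r=0 p=0

yes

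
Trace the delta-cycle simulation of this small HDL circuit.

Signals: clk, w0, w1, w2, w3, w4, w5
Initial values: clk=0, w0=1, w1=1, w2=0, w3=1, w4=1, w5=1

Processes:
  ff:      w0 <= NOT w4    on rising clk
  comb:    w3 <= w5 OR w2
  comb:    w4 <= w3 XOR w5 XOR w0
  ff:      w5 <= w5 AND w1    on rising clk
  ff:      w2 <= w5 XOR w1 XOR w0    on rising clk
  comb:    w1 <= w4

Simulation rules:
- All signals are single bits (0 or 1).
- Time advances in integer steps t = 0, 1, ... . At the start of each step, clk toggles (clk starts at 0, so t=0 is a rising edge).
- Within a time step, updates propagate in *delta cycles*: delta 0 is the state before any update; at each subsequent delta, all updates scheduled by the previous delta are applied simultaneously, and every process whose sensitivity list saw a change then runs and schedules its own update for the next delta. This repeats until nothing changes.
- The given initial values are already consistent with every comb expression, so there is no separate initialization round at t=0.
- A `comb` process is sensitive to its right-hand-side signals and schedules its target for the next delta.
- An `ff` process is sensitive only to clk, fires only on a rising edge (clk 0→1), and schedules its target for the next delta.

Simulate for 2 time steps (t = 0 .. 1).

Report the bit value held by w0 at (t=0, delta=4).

0

[bits: w2,clk,w1,w4,w3,w5,w0]
t=0: Δ0=0011111 Δ1=0111111 Δ2=1111110 Δ3=1110110 Δ4=1100110 | 4Δ
t=1: Δ0=1100110 Δ1=1000110 | 1Δ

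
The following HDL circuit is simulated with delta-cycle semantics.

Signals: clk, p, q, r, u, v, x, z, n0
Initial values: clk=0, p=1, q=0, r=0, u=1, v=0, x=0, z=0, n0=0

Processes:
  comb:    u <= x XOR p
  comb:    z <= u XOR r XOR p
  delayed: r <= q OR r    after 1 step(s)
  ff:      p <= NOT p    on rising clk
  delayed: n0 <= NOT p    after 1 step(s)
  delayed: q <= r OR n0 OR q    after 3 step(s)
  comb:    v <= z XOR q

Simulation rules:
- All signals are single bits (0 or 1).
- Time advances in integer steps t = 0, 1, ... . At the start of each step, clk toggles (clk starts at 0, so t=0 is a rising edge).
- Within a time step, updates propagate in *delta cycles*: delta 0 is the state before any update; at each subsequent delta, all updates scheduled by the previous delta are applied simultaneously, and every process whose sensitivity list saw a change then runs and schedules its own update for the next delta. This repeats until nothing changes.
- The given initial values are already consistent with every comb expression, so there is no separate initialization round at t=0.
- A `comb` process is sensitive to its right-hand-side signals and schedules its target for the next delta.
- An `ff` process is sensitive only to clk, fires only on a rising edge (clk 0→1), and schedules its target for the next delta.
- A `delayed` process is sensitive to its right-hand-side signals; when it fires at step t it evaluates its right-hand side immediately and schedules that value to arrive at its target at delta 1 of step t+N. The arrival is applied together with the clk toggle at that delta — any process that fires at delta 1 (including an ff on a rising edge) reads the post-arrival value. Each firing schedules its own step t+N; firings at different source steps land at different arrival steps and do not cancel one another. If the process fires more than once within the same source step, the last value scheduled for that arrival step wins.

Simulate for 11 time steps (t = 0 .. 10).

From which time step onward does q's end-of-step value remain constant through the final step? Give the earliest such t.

t0.Δ0 x=0 q=0 u=1 r=0 clk=0 p=1 n0=0 z=0 v=0
t0.Δ1 x=0 q=0 u=1 r=0 clk=1 p=1 n0=0 z=0 v=0
t0.Δ2 x=0 q=0 u=1 r=0 clk=1 p=0 n0=0 z=0 v=0
t0.Δ3 x=0 q=0 u=0 r=0 clk=1 p=0 n0=0 z=1 v=0
t0.Δ4 x=0 q=0 u=0 r=0 clk=1 p=0 n0=0 z=0 v=1
t0.Δ5 x=0 q=0 u=0 r=0 clk=1 p=0 n0=0 z=0 v=0
t1.Δ0 x=0 q=0 u=0 r=0 clk=1 p=0 n0=0 z=0 v=0
t1.Δ1 x=0 q=0 u=0 r=0 clk=0 p=0 n0=1 z=0 v=0
t2.Δ0 x=0 q=0 u=0 r=0 clk=0 p=0 n0=1 z=0 v=0
t2.Δ1 x=0 q=0 u=0 r=0 clk=1 p=0 n0=1 z=0 v=0
t2.Δ2 x=0 q=0 u=0 r=0 clk=1 p=1 n0=1 z=0 v=0
t2.Δ3 x=0 q=0 u=1 r=0 clk=1 p=1 n0=1 z=1 v=0
t2.Δ4 x=0 q=0 u=1 r=0 clk=1 p=1 n0=1 z=0 v=1
t2.Δ5 x=0 q=0 u=1 r=0 clk=1 p=1 n0=1 z=0 v=0
t3.Δ0 x=0 q=0 u=1 r=0 clk=1 p=1 n0=1 z=0 v=0
t3.Δ1 x=0 q=0 u=1 r=0 clk=0 p=1 n0=0 z=0 v=0
t4.Δ0 x=0 q=0 u=1 r=0 clk=0 p=1 n0=0 z=0 v=0
t4.Δ1 x=0 q=1 u=1 r=0 clk=1 p=1 n0=0 z=0 v=0
t4.Δ2 x=0 q=1 u=1 r=0 clk=1 p=0 n0=0 z=0 v=1
t4.Δ3 x=0 q=1 u=0 r=0 clk=1 p=0 n0=0 z=1 v=1
t4.Δ4 x=0 q=1 u=0 r=0 clk=1 p=0 n0=0 z=0 v=0
t4.Δ5 x=0 q=1 u=0 r=0 clk=1 p=0 n0=0 z=0 v=1
t5.Δ0 x=0 q=1 u=0 r=0 clk=1 p=0 n0=0 z=0 v=1
t5.Δ1 x=0 q=1 u=0 r=1 clk=0 p=0 n0=1 z=0 v=1
t5.Δ2 x=0 q=1 u=0 r=1 clk=0 p=0 n0=1 z=1 v=1
t5.Δ3 x=0 q=1 u=0 r=1 clk=0 p=0 n0=1 z=1 v=0
t6.Δ0 x=0 q=1 u=0 r=1 clk=0 p=0 n0=1 z=1 v=0
t6.Δ1 x=0 q=0 u=0 r=1 clk=1 p=0 n0=1 z=1 v=0
t6.Δ2 x=0 q=0 u=0 r=1 clk=1 p=1 n0=1 z=1 v=1
t6.Δ3 x=0 q=0 u=1 r=1 clk=1 p=1 n0=1 z=0 v=1
t6.Δ4 x=0 q=0 u=1 r=1 clk=1 p=1 n0=1 z=1 v=0
t6.Δ5 x=0 q=0 u=1 r=1 clk=1 p=1 n0=1 z=1 v=1
t7.Δ0 x=0 q=0 u=1 r=1 clk=1 p=1 n0=1 z=1 v=1
t7.Δ1 x=0 q=1 u=1 r=1 clk=0 p=1 n0=0 z=1 v=1
t7.Δ2 x=0 q=1 u=1 r=1 clk=0 p=1 n0=0 z=1 v=0
t8.Δ0 x=0 q=1 u=1 r=1 clk=0 p=1 n0=0 z=1 v=0
t8.Δ1 x=0 q=1 u=1 r=1 clk=1 p=1 n0=0 z=1 v=0
t8.Δ2 x=0 q=1 u=1 r=1 clk=1 p=0 n0=0 z=1 v=0
t8.Δ3 x=0 q=1 u=0 r=1 clk=1 p=0 n0=0 z=0 v=0
t8.Δ4 x=0 q=1 u=0 r=1 clk=1 p=0 n0=0 z=1 v=1
t8.Δ5 x=0 q=1 u=0 r=1 clk=1 p=0 n0=0 z=1 v=0
t9.Δ0 x=0 q=1 u=0 r=1 clk=1 p=0 n0=0 z=1 v=0
t9.Δ1 x=0 q=1 u=0 r=1 clk=0 p=0 n0=1 z=1 v=0
t10.Δ0 x=0 q=1 u=0 r=1 clk=0 p=0 n0=1 z=1 v=0
t10.Δ1 x=0 q=1 u=0 r=1 clk=1 p=0 n0=1 z=1 v=0
t10.Δ2 x=0 q=1 u=0 r=1 clk=1 p=1 n0=1 z=1 v=0
t10.Δ3 x=0 q=1 u=1 r=1 clk=1 p=1 n0=1 z=0 v=0
t10.Δ4 x=0 q=1 u=1 r=1 clk=1 p=1 n0=1 z=1 v=1
t10.Δ5 x=0 q=1 u=1 r=1 clk=1 p=1 n0=1 z=1 v=0

7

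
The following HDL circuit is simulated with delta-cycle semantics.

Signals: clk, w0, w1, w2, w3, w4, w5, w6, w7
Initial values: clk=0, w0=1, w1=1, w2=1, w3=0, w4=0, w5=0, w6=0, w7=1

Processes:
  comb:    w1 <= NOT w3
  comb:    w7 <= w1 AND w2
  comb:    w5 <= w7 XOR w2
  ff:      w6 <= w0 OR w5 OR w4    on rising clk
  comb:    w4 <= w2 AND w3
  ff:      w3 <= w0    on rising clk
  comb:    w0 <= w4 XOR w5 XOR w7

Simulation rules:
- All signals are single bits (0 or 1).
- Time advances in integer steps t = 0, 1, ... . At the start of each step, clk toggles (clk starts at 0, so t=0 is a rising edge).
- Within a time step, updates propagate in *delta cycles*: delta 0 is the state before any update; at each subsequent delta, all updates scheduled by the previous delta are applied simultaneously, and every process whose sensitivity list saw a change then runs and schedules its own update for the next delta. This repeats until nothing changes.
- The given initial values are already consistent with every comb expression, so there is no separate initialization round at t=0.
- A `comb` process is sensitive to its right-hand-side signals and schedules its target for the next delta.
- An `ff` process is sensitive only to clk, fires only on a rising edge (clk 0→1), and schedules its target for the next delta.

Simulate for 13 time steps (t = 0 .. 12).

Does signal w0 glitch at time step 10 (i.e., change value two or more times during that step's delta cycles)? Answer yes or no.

[bits: clk,w1,w2,w4,w0,w7,w6,w3,w5]
t=0: Δ0=011011000 Δ1=111011000 Δ2=111011110 Δ3=101111110 Δ4=101100110 Δ5=101110111 Δ6=101100111 | 6Δ
t=1: Δ0=101100111 Δ1=001100111 | 1Δ
t=2: Δ0=001100111 Δ1=101100111 Δ2=101100101 Δ3=111000101 Δ4=111011101 Δ5=111001100 Δ6=111011100 | 6Δ
t=3: Δ0=111011100 Δ1=011011100 | 1Δ
t=4: Δ0=011011100 Δ1=111011100 Δ2=111011110 Δ3=101111110 Δ4=101100110 Δ5=101110111 Δ6=101100111 | 6Δ
t=5: Δ0=101100111 Δ1=001100111 | 1Δ
t=6: Δ0=001100111 Δ1=101100111 Δ2=101100101 Δ3=111000101 Δ4=111011101 Δ5=111001100 Δ6=111011100 | 6Δ
t=7: Δ0=111011100 Δ1=011011100 | 1Δ
t=8: Δ0=011011100 Δ1=111011100 Δ2=111011110 Δ3=101111110 Δ4=101100110 Δ5=101110111 Δ6=101100111 | 6Δ
t=9: Δ0=101100111 Δ1=001100111 | 1Δ
t=10: Δ0=001100111 Δ1=101100111 Δ2=101100101 Δ3=111000101 Δ4=111011101 Δ5=111001100 Δ6=111011100 | 6Δ
t=11: Δ0=111011100 Δ1=011011100 | 1Δ
t=12: Δ0=011011100 Δ1=111011100 Δ2=111011110 Δ3=101111110 Δ4=101100110 Δ5=101110111 Δ6=101100111 | 6Δ

yes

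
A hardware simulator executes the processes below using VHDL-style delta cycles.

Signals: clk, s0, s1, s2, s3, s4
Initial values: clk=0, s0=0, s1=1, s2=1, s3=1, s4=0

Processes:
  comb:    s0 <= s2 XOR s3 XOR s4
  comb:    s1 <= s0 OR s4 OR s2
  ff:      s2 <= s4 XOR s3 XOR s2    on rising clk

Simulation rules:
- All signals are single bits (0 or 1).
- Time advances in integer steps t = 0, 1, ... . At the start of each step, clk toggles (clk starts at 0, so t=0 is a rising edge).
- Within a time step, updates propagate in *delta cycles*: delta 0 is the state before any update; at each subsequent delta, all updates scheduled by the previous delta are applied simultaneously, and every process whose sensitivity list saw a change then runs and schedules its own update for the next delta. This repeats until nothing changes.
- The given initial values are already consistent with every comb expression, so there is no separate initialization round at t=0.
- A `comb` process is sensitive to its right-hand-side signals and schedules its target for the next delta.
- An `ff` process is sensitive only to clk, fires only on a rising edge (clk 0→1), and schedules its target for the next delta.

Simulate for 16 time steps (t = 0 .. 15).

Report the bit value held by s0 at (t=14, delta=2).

1

t0.Δ0 s4=0 s3=1 s2=1 s1=1 clk=0 s0=0
t0.Δ1 s4=0 s3=1 s2=1 s1=1 clk=1 s0=0
t0.Δ2 s4=0 s3=1 s2=0 s1=1 clk=1 s0=0
t0.Δ3 s4=0 s3=1 s2=0 s1=0 clk=1 s0=1
t0.Δ4 s4=0 s3=1 s2=0 s1=1 clk=1 s0=1
t1.Δ0 s4=0 s3=1 s2=0 s1=1 clk=1 s0=1
t1.Δ1 s4=0 s3=1 s2=0 s1=1 clk=0 s0=1
t2.Δ0 s4=0 s3=1 s2=0 s1=1 clk=0 s0=1
t2.Δ1 s4=0 s3=1 s2=0 s1=1 clk=1 s0=1
t2.Δ2 s4=0 s3=1 s2=1 s1=1 clk=1 s0=1
t2.Δ3 s4=0 s3=1 s2=1 s1=1 clk=1 s0=0
t3.Δ0 s4=0 s3=1 s2=1 s1=1 clk=1 s0=0
t3.Δ1 s4=0 s3=1 s2=1 s1=1 clk=0 s0=0
t4.Δ0 s4=0 s3=1 s2=1 s1=1 clk=0 s0=0
t4.Δ1 s4=0 s3=1 s2=1 s1=1 clk=1 s0=0
t4.Δ2 s4=0 s3=1 s2=0 s1=1 clk=1 s0=0
t4.Δ3 s4=0 s3=1 s2=0 s1=0 clk=1 s0=1
t4.Δ4 s4=0 s3=1 s2=0 s1=1 clk=1 s0=1
t5.Δ0 s4=0 s3=1 s2=0 s1=1 clk=1 s0=1
t5.Δ1 s4=0 s3=1 s2=0 s1=1 clk=0 s0=1
t6.Δ0 s4=0 s3=1 s2=0 s1=1 clk=0 s0=1
t6.Δ1 s4=0 s3=1 s2=0 s1=1 clk=1 s0=1
t6.Δ2 s4=0 s3=1 s2=1 s1=1 clk=1 s0=1
t6.Δ3 s4=0 s3=1 s2=1 s1=1 clk=1 s0=0
t7.Δ0 s4=0 s3=1 s2=1 s1=1 clk=1 s0=0
t7.Δ1 s4=0 s3=1 s2=1 s1=1 clk=0 s0=0
t8.Δ0 s4=0 s3=1 s2=1 s1=1 clk=0 s0=0
t8.Δ1 s4=0 s3=1 s2=1 s1=1 clk=1 s0=0
t8.Δ2 s4=0 s3=1 s2=0 s1=1 clk=1 s0=0
t8.Δ3 s4=0 s3=1 s2=0 s1=0 clk=1 s0=1
t8.Δ4 s4=0 s3=1 s2=0 s1=1 clk=1 s0=1
t9.Δ0 s4=0 s3=1 s2=0 s1=1 clk=1 s0=1
t9.Δ1 s4=0 s3=1 s2=0 s1=1 clk=0 s0=1
t10.Δ0 s4=0 s3=1 s2=0 s1=1 clk=0 s0=1
t10.Δ1 s4=0 s3=1 s2=0 s1=1 clk=1 s0=1
t10.Δ2 s4=0 s3=1 s2=1 s1=1 clk=1 s0=1
t10.Δ3 s4=0 s3=1 s2=1 s1=1 clk=1 s0=0
t11.Δ0 s4=0 s3=1 s2=1 s1=1 clk=1 s0=0
t11.Δ1 s4=0 s3=1 s2=1 s1=1 clk=0 s0=0
t12.Δ0 s4=0 s3=1 s2=1 s1=1 clk=0 s0=0
t12.Δ1 s4=0 s3=1 s2=1 s1=1 clk=1 s0=0
t12.Δ2 s4=0 s3=1 s2=0 s1=1 clk=1 s0=0
t12.Δ3 s4=0 s3=1 s2=0 s1=0 clk=1 s0=1
t12.Δ4 s4=0 s3=1 s2=0 s1=1 clk=1 s0=1
t13.Δ0 s4=0 s3=1 s2=0 s1=1 clk=1 s0=1
t13.Δ1 s4=0 s3=1 s2=0 s1=1 clk=0 s0=1
t14.Δ0 s4=0 s3=1 s2=0 s1=1 clk=0 s0=1
t14.Δ1 s4=0 s3=1 s2=0 s1=1 clk=1 s0=1
t14.Δ2 s4=0 s3=1 s2=1 s1=1 clk=1 s0=1
t14.Δ3 s4=0 s3=1 s2=1 s1=1 clk=1 s0=0
t15.Δ0 s4=0 s3=1 s2=1 s1=1 clk=1 s0=0
t15.Δ1 s4=0 s3=1 s2=1 s1=1 clk=0 s0=0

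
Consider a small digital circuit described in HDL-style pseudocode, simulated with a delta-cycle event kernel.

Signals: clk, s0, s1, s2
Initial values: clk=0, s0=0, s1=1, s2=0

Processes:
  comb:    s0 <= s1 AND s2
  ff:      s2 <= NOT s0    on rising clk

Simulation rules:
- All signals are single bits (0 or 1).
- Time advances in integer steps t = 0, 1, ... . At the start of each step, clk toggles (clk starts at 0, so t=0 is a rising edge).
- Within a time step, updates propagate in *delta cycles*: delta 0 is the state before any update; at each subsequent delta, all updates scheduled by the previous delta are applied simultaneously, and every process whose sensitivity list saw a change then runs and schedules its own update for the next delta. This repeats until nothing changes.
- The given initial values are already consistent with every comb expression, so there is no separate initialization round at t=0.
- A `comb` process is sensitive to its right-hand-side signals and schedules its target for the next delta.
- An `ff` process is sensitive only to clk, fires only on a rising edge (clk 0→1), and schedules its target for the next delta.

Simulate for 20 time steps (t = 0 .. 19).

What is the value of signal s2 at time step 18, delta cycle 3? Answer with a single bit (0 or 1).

t=0 Δ0: s1=1 s0=0 clk=0 s2=0
  Δ1: clk:0→1
  Δ2: s2:0→1
  Δ3: s0:0→1
  (3Δ to stable)
t=1 Δ0: s1=1 s0=1 clk=1 s2=1
  Δ1: clk:1→0
  (1Δ to stable)
t=2 Δ0: s1=1 s0=1 clk=0 s2=1
  Δ1: clk:0→1
  Δ2: s2:1→0
  Δ3: s0:1→0
  (3Δ to stable)
t=3 Δ0: s1=1 s0=0 clk=1 s2=0
  Δ1: clk:1→0
  (1Δ to stable)
t=4 Δ0: s1=1 s0=0 clk=0 s2=0
  Δ1: clk:0→1
  Δ2: s2:0→1
  Δ3: s0:0→1
  (3Δ to stable)
t=5 Δ0: s1=1 s0=1 clk=1 s2=1
  Δ1: clk:1→0
  (1Δ to stable)
t=6 Δ0: s1=1 s0=1 clk=0 s2=1
  Δ1: clk:0→1
  Δ2: s2:1→0
  Δ3: s0:1→0
  (3Δ to stable)
t=7 Δ0: s1=1 s0=0 clk=1 s2=0
  Δ1: clk:1→0
  (1Δ to stable)
t=8 Δ0: s1=1 s0=0 clk=0 s2=0
  Δ1: clk:0→1
  Δ2: s2:0→1
  Δ3: s0:0→1
  (3Δ to stable)
t=9 Δ0: s1=1 s0=1 clk=1 s2=1
  Δ1: clk:1→0
  (1Δ to stable)
t=10 Δ0: s1=1 s0=1 clk=0 s2=1
  Δ1: clk:0→1
  Δ2: s2:1→0
  Δ3: s0:1→0
  (3Δ to stable)
t=11 Δ0: s1=1 s0=0 clk=1 s2=0
  Δ1: clk:1→0
  (1Δ to stable)
t=12 Δ0: s1=1 s0=0 clk=0 s2=0
  Δ1: clk:0→1
  Δ2: s2:0→1
  Δ3: s0:0→1
  (3Δ to stable)
t=13 Δ0: s1=1 s0=1 clk=1 s2=1
  Δ1: clk:1→0
  (1Δ to stable)
t=14 Δ0: s1=1 s0=1 clk=0 s2=1
  Δ1: clk:0→1
  Δ2: s2:1→0
  Δ3: s0:1→0
  (3Δ to stable)
t=15 Δ0: s1=1 s0=0 clk=1 s2=0
  Δ1: clk:1→0
  (1Δ to stable)
t=16 Δ0: s1=1 s0=0 clk=0 s2=0
  Δ1: clk:0→1
  Δ2: s2:0→1
  Δ3: s0:0→1
  (3Δ to stable)
t=17 Δ0: s1=1 s0=1 clk=1 s2=1
  Δ1: clk:1→0
  (1Δ to stable)
t=18 Δ0: s1=1 s0=1 clk=0 s2=1
  Δ1: clk:0→1
  Δ2: s2:1→0
  Δ3: s0:1→0
  (3Δ to stable)
t=19 Δ0: s1=1 s0=0 clk=1 s2=0
  Δ1: clk:1→0
  (1Δ to stable)

0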